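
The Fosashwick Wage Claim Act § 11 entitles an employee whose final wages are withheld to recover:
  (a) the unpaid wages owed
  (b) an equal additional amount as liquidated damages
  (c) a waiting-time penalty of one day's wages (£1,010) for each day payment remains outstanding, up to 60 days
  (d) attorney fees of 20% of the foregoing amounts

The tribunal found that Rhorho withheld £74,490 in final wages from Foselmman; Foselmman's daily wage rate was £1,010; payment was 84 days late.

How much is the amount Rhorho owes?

Liquidated damages (equal amount): £74,490
Penalty days: min(84, 60) = 60
Waiting-time penalty: 60 × £1,010 = £60,600
Subtotal: £74,490 + £74,490 + £60,600 = £209,580
Attorney fees: 20% of £209,580 = £41,916
Total award: £209,580 + £41,916 = £251,496

£251,496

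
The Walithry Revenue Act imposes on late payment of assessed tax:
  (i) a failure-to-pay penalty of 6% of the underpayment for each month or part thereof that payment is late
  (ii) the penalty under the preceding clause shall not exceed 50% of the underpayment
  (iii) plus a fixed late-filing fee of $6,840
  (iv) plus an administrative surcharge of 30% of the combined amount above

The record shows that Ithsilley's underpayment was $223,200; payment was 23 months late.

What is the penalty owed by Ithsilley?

$153,972

Accrued rate: 6% × 23 = 138%, capped at 50% → 50%
Failure-to-pay penalty: 50% of $223,200 = $111,600
Penalty before surcharge: $111,600 + $6,840 = $118,440
Administrative surcharge: 30% of $118,440 = $35,532
Total penalty: $118,440 + $35,532 = $153,972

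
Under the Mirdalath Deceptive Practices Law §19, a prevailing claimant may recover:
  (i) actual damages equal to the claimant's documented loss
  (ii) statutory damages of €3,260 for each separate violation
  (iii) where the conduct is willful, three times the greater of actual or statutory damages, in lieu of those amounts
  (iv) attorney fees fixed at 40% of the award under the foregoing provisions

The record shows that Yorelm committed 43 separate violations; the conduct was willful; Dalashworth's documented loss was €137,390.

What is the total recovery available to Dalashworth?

€588,756

Statutory damages: 43 × €3,260 = €140,180
Greater of actual damages (€137,390) or statutory damages (€140,180): €140,180
Trebled: 3 × €140,180 = €420,540
Attorney fees: 40% of €420,540 = €168,216
Total recovery: €420,540 + €168,216 = €588,756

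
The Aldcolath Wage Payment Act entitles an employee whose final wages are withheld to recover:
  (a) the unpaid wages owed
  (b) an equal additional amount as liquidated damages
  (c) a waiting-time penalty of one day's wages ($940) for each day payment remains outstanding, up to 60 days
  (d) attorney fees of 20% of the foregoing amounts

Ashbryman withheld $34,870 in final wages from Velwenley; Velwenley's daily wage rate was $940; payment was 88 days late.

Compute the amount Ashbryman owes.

$151,368

Liquidated damages (equal amount): $34,870
Penalty days: min(88, 60) = 60
Waiting-time penalty: 60 × $940 = $56,400
Subtotal: $34,870 + $34,870 + $56,400 = $126,140
Attorney fees: 20% of $126,140 = $25,228
Total award: $126,140 + $25,228 = $151,368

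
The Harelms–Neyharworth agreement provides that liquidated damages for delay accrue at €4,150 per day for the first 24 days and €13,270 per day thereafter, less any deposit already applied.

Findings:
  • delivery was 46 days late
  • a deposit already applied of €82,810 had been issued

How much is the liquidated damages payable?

€308,730

First 24 days: 24 × €4,150 = €99,600
Remaining days: (46 − 24) × €13,270 = €291,940
Accrued per-day damages: €99,600 + €291,940 = €391,540
Less deposit already applied: €391,540 − €82,810 = €308,730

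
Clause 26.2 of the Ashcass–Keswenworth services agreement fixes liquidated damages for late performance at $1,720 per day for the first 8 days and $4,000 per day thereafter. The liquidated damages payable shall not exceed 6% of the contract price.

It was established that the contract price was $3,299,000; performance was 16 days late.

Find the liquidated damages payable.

First 8 days: 8 × $1,720 = $13,760
Remaining days: (16 − 8) × $4,000 = $32,000
Accrued per-day damages: $13,760 + $32,000 = $45,760
Cap: 6% of $3,299,000 = $197,940
Cap at $197,940: $45,760 is within the cap, no reduction.

Liquidated damages: $45,760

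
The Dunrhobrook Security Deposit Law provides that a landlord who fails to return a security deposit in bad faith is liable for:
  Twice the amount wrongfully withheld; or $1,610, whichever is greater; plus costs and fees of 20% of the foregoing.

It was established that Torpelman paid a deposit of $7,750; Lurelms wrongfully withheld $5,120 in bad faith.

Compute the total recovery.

Doubled: 2 × $5,120 = $10,240
Minimum $1,610: $10,240 meets the minimum, no increase.
Costs and fees: 20% of $10,240 = $2,048
Total recovery: $10,240 + $2,048 = $12,288

Recovery: $12,288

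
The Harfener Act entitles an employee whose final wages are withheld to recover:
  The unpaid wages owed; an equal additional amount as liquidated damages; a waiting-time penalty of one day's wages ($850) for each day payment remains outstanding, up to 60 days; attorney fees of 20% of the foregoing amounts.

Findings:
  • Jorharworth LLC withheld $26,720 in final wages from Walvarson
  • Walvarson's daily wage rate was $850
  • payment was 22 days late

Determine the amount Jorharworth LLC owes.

Liquidated damages (equal amount): $26,720
Penalty days: min(22, 60) = 22
Waiting-time penalty: 22 × $850 = $18,700
Subtotal: $26,720 + $26,720 + $18,700 = $72,140
Attorney fees: 20% of $72,140 = $14,428
Total award: $72,140 + $14,428 = $86,568

$86,568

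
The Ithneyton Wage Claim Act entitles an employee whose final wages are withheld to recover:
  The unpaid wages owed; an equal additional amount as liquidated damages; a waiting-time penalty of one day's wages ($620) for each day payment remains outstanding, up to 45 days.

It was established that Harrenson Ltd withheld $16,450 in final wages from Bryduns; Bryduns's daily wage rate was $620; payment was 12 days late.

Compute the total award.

$40,340

Liquidated damages (equal amount): $16,450
Penalty days: min(12, 45) = 12
Waiting-time penalty: 12 × $620 = $7,440
Total award: $16,450 + $16,450 + $7,440 = $40,340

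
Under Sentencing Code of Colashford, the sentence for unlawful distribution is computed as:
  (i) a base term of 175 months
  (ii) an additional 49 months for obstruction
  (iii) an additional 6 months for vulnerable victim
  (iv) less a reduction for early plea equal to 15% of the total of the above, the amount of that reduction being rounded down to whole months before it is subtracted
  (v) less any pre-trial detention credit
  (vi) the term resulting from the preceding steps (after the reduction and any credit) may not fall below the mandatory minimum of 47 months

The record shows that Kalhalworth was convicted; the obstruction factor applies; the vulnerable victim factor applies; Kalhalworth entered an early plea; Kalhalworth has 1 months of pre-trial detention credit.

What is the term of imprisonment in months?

Obstruction enhancement: +49 months
Vulnerable victim enhancement: +6 months
Adjusted term: 175 months + 49 months + 6 months = 230 months
Early plea reduction: 15% of 230 months = 34 months (rounded down)
After reduction: 230 − 34 = 196 months
Less pre-trial detention credit: 196 months − 1 months = 195 months
Minimum 47 months: 195 months meets the minimum, no increase.

195 months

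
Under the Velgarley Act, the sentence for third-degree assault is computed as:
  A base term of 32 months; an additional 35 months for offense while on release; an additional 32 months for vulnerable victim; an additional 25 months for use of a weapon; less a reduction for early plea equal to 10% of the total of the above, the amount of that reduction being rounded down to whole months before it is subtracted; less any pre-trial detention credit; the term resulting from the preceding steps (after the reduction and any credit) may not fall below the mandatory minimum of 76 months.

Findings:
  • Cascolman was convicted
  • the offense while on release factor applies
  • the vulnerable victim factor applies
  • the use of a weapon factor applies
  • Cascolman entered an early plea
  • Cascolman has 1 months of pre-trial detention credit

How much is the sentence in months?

Offense while on release enhancement: +35 months
Vulnerable victim enhancement: +32 months
Use of a weapon enhancement: +25 months
Adjusted term: 32 months + 35 months + 32 months + 25 months = 124 months
Early plea reduction: 10% of 124 months = 12 months (rounded down)
After reduction: 124 − 12 = 112 months
Less pre-trial detention credit: 112 months − 1 months = 111 months
Minimum 76 months: 111 months meets the minimum, no increase.

111 months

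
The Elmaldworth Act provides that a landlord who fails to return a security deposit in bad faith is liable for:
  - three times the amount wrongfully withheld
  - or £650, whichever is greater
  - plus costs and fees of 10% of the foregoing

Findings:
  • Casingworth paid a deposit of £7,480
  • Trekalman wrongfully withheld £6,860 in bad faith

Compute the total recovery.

Trebled: 3 × £6,860 = £20,580
Minimum £650: £20,580 meets the minimum, no increase.
Costs and fees: 10% of £20,580 = £2,058
Total recovery: £20,580 + £2,058 = £22,638

£22,638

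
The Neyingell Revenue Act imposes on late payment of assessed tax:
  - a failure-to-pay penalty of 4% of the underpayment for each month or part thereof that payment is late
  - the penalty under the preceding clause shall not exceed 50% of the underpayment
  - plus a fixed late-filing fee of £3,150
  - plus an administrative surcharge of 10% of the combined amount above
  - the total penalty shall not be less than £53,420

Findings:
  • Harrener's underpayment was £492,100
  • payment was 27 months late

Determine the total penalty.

£274,120

Accrued rate: 4% × 27 = 108%, capped at 50% → 50%
Failure-to-pay penalty: 50% of £492,100 = £246,050
Penalty before surcharge: £246,050 + £3,150 = £249,200
Administrative surcharge: 10% of £249,200 = £24,920
Total penalty: £249,200 + £24,920 = £274,120
Minimum £53,420: £274,120 meets the minimum, no increase.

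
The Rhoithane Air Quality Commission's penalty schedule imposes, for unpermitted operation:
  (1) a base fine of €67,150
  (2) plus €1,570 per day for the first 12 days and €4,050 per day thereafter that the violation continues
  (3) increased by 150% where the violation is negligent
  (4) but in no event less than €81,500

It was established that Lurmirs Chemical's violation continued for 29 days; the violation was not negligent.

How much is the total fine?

€154,840

First 12 days: 12 × €1,570 = €18,840
Remaining days: (29 − 12) × €4,050 = €68,850
Per-day component: €18,840 + €68,850 = €87,690
Base plus per-day: €67,150 + €87,690 = €154,840
The violation was not negligent: no 150% increase.
Minimum €81,500: €154,840 meets the minimum, no increase.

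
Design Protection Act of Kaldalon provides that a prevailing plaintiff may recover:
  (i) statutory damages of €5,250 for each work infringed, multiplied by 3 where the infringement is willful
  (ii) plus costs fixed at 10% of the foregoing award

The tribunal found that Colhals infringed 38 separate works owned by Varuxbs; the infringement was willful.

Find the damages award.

Statutory damages: 38 × €5,250 = €199,500
Trebled: 3 × €199,500 = €598,500
Costs: 10% of €598,500 = €59,850
Award plus costs: €598,500 + €59,850 = €658,350

€658,350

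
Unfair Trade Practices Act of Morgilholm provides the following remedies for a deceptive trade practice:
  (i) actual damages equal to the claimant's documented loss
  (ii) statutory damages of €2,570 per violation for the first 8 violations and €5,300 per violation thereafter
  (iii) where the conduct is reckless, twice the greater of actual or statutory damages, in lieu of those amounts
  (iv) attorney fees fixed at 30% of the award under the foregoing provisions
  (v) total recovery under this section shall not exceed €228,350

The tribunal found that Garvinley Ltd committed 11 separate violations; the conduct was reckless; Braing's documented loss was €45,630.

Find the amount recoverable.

First 8 violations: 8 × €2,570 = €20,560
Remaining violations: (11 − 8) × €5,300 = €15,900
Statutory damages: €20,560 + €15,900 = €36,460
Greater of actual damages (€45,630) or statutory damages (€36,460): €45,630
Doubled: 2 × €45,630 = €91,260
Attorney fees: 30% of €91,260 = €27,378
Total before cap: €91,260 + €27,378 = €118,638
Cap at €228,350: €118,638 is within the cap, no reduction.

€118,638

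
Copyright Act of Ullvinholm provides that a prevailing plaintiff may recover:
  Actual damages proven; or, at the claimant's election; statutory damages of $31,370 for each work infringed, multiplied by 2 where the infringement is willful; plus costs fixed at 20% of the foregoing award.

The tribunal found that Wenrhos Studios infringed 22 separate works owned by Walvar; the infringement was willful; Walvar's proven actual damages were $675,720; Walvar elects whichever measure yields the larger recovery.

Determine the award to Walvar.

Statutory damages: 22 × $31,370 = $690,140
Doubled: 2 × $690,140 = $1,380,280
Greater of actual damages ($675,720) or enhanced statutory damages ($1,380,280): $1,380,280
Costs: 20% of $1,380,280 = $276,056
Award plus costs: $1,380,280 + $276,056 = $1,656,336

$1,656,336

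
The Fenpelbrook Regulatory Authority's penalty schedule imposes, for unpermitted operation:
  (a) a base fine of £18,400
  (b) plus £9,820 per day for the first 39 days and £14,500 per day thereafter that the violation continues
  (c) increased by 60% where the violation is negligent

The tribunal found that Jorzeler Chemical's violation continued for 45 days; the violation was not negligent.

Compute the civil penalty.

£488,380

First 39 days: 39 × £9,820 = £382,980
Remaining days: (45 − 39) × £14,500 = £87,000
Per-day component: £382,980 + £87,000 = £469,980
Base plus per-day: £18,400 + £469,980 = £488,380
The violation was not negligent: no 60% increase.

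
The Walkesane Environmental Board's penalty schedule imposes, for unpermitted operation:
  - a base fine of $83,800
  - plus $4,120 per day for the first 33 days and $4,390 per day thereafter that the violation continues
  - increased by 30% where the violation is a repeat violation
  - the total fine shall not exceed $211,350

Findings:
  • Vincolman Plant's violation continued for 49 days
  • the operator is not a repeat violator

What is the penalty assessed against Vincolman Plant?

$211,350

First 33 days: 33 × $4,120 = $135,960
Remaining days: (49 − 33) × $4,390 = $70,240
Per-day component: $135,960 + $70,240 = $206,200
Base plus per-day: $83,800 + $206,200 = $290,000
The operator is not a repeat violator: no 30% increase.
Cap at $211,350: $290,000 exceeds the cap → $211,350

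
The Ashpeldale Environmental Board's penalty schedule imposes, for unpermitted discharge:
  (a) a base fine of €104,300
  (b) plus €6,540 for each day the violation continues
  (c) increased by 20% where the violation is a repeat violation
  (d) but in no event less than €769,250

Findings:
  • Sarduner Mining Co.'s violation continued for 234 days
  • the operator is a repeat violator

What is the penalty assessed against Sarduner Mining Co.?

Per-day component: 234 × €6,540 = €1,530,360
Base plus per-day: €104,300 + €1,530,360 = €1,634,660
Enhancement: 20% of €1,634,660 = €326,932
Enhanced fine: €1,634,660 + €326,932 = €1,961,592
Minimum €769,250: €1,961,592 meets the minimum, no increase.

€1,961,592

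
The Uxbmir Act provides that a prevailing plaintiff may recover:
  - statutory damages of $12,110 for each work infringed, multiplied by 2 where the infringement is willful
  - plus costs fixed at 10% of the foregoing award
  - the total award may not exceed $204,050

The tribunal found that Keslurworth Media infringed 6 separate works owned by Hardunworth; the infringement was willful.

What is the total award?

$159,852

Statutory damages: 6 × $12,110 = $72,660
Doubled: 2 × $72,660 = $145,320
Costs: 10% of $145,320 = $14,532
Award plus costs: $145,320 + $14,532 = $159,852
Cap at $204,050: $159,852 is within the cap, no reduction.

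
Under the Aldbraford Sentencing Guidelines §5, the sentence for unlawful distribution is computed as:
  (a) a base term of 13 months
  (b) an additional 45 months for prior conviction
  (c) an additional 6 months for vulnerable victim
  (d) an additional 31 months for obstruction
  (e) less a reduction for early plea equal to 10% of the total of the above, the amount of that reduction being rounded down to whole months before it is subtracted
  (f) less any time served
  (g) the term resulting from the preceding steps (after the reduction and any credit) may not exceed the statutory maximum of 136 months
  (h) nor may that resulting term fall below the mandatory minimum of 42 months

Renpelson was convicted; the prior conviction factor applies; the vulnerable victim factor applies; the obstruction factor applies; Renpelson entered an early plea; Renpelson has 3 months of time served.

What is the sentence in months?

Sentence: 83 months

Prior conviction enhancement: +45 months
Vulnerable victim enhancement: +6 months
Obstruction enhancement: +31 months
Adjusted term: 13 months + 45 months + 6 months + 31 months = 95 months
Early plea reduction: 10% of 95 months = 9 months (rounded down)
After reduction: 95 − 9 = 86 months
Less time served: 86 months − 3 months = 83 months
Cap at 136 months: 83 months is within the cap, no reduction.
Minimum 42 months: 83 months meets the minimum, no increase.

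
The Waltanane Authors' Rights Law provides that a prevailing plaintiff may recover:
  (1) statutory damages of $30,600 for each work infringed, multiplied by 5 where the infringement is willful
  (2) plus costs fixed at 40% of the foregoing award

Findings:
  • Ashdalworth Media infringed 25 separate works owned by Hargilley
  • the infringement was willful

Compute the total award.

Award: $5,355,000

Statutory damages: 25 × $30,600 = $765,000
Multiplied by 5: 5 × $765,000 = $3,825,000
Costs: 40% of $3,825,000 = $1,530,000
Award plus costs: $3,825,000 + $1,530,000 = $5,355,000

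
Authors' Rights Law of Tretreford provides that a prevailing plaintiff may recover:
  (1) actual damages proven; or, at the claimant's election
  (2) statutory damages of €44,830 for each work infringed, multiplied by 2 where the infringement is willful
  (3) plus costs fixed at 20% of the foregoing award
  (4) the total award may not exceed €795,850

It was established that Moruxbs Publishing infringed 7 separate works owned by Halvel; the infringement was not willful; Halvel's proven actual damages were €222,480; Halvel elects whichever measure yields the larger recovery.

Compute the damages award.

€376,572

Statutory damages: 7 × €44,830 = €313,810
Infringement not willful: no ×2 enhancement.
Greater of actual damages (€222,480) or statutory damages (€313,810): €313,810
Costs: 20% of €313,810 = €62,762
Award plus costs: €313,810 + €62,762 = €376,572
Cap at €795,850: €376,572 is within the cap, no reduction.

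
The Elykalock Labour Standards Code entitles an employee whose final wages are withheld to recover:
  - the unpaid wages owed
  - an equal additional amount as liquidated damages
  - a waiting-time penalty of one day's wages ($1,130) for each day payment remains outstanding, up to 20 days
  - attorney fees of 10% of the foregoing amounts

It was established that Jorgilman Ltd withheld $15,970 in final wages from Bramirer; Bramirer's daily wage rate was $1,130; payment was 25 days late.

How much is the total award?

Liquidated damages (equal amount): $15,970
Penalty days: min(25, 20) = 20
Waiting-time penalty: 20 × $1,130 = $22,600
Subtotal: $15,970 + $15,970 + $22,600 = $54,540
Attorney fees: 10% of $54,540 = $5,454
Total award: $54,540 + $5,454 = $59,994

$59,994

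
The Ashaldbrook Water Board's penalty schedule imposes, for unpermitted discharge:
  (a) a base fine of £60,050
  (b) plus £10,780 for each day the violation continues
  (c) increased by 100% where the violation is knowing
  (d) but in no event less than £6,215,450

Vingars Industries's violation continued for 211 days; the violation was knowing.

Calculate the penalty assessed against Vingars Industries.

Civil penalty: £6,215,450

Per-day component: 211 × £10,780 = £2,274,580
Base plus per-day: £60,050 + £2,274,580 = £2,334,630
Enhancement: 100% of £2,334,630 = £2,334,630
Enhanced fine: £2,334,630 + £2,334,630 = £4,669,260
Minimum £6,215,450: £4,669,260 is below the minimum → £6,215,450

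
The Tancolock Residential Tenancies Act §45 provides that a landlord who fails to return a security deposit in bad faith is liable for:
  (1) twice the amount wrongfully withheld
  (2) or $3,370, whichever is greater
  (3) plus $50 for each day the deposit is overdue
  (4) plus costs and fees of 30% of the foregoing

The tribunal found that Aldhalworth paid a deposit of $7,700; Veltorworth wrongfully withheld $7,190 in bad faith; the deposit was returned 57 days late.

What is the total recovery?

Doubled: 2 × $7,190 = $14,380
Minimum $3,370: $14,380 meets the minimum, no increase.
Late-return penalty: 57 × $50 = $2,850
Damages plus late penalty: $14,380 + $2,850 = $17,230
Costs and fees: 30% of $17,230 = $5,169
Total recovery: $17,230 + $5,169 = $22,399

Recovery: $22,399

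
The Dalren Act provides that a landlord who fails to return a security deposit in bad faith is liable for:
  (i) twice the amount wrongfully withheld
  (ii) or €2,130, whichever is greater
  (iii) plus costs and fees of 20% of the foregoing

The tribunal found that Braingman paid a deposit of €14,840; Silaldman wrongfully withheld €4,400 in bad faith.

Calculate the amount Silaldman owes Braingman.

Doubled: 2 × €4,400 = €8,800
Minimum €2,130: €8,800 meets the minimum, no increase.
Costs and fees: 20% of €8,800 = €1,760
Total recovery: €8,800 + €1,760 = €10,560

€10,560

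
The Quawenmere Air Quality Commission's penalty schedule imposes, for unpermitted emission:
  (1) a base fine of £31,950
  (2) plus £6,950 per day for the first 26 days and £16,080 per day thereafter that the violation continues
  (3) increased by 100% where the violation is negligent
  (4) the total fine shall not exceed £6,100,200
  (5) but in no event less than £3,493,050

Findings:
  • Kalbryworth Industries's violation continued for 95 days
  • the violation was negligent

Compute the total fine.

£3,493,050

First 26 days: 26 × £6,950 = £180,700
Remaining days: (95 − 26) × £16,080 = £1,109,520
Per-day component: £180,700 + £1,109,520 = £1,290,220
Base plus per-day: £31,950 + £1,290,220 = £1,322,170
Enhancement: 100% of £1,322,170 = £1,322,170
Enhanced fine: £1,322,170 + £1,322,170 = £2,644,340
Cap at £6,100,200: £2,644,340 is within the cap, no reduction.
Minimum £3,493,050: £2,644,340 is below the minimum → £3,493,050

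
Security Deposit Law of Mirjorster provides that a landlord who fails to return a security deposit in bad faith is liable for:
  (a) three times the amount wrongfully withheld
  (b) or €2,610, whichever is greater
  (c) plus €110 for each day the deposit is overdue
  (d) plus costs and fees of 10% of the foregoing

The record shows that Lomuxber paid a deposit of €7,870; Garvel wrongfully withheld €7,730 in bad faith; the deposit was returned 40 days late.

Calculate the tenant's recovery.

Trebled: 3 × €7,730 = €23,190
Minimum €2,610: €23,190 meets the minimum, no increase.
Late-return penalty: 40 × €110 = €4,400
Damages plus late penalty: €23,190 + €4,400 = €27,590
Costs and fees: 10% of €27,590 = €2,759
Total recovery: €27,590 + €2,759 = €30,349

€30,349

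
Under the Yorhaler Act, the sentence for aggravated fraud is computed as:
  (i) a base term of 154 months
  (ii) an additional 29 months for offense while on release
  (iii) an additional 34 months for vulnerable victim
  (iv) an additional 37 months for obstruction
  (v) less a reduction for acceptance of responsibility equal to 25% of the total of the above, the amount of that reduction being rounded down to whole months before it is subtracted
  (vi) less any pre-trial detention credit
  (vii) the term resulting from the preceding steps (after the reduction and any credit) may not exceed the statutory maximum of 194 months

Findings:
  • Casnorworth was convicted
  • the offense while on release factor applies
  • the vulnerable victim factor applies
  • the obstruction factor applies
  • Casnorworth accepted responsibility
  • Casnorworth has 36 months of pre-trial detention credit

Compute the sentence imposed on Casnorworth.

Offense while on release enhancement: +29 months
Vulnerable victim enhancement: +34 months
Obstruction enhancement: +37 months
Adjusted term: 154 months + 29 months + 34 months + 37 months = 254 months
Acceptance of responsibility reduction: 25% of 254 months = 63 months (rounded down)
After reduction: 254 − 63 = 191 months
Less pre-trial detention credit: 191 months − 36 months = 155 months
Cap at 194 months: 155 months is within the cap, no reduction.

155 months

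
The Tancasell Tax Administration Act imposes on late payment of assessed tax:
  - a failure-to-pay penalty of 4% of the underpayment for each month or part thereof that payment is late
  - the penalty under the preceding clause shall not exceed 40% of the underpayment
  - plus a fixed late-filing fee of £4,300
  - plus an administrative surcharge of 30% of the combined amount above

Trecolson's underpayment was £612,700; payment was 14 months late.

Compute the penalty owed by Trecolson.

£324,194

Accrued rate: 4% × 14 = 56%, capped at 40% → 40%
Failure-to-pay penalty: 40% of £612,700 = £245,080
Penalty before surcharge: £245,080 + £4,300 = £249,380
Administrative surcharge: 30% of £249,380 = £74,814
Total penalty: £249,380 + £74,814 = £324,194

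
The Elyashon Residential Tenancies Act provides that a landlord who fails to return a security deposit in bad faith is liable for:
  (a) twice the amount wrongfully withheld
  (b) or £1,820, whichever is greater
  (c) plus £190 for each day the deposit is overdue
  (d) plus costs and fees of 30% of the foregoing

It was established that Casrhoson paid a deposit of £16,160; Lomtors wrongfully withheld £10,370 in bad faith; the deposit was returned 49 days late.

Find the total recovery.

Doubled: 2 × £10,370 = £20,740
Minimum £1,820: £20,740 meets the minimum, no increase.
Late-return penalty: 49 × £190 = £9,310
Damages plus late penalty: £20,740 + £9,310 = £30,050
Costs and fees: 30% of £30,050 = £9,015
Total recovery: £30,050 + £9,015 = £39,065

£39,065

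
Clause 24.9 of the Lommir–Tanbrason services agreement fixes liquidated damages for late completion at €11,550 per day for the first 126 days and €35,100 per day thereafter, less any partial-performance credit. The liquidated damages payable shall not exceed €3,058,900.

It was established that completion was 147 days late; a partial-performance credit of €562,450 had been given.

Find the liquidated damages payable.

€1,629,950

First 126 days: 126 × €11,550 = €1,455,300
Remaining days: (147 − 126) × €35,100 = €737,100
Accrued per-day damages: €1,455,300 + €737,100 = €2,192,400
Less partial-performance credit: €2,192,400 − €562,450 = €1,629,950
Cap at €3,058,900: €1,629,950 is within the cap, no reduction.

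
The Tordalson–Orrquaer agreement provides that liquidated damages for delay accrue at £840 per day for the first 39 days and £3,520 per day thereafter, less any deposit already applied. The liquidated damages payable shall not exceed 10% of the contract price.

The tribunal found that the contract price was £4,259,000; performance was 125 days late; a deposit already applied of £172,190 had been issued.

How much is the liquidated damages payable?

First 39 days: 39 × £840 = £32,760
Remaining days: (125 − 39) × £3,520 = £302,720
Accrued per-day damages: £32,760 + £302,720 = £335,480
Less deposit already applied: £335,480 − £172,190 = £163,290
Cap: 10% of £4,259,000 = £425,900
Cap at £425,900: £163,290 is within the cap, no reduction.

£163,290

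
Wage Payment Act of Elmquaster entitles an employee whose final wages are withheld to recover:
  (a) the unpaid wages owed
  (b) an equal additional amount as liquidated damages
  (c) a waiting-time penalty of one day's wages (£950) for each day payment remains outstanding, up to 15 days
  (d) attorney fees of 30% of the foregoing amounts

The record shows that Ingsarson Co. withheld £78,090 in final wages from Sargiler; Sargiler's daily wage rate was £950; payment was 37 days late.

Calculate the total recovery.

Liquidated damages (equal amount): £78,090
Penalty days: min(37, 15) = 15
Waiting-time penalty: 15 × £950 = £14,250
Subtotal: £78,090 + £78,090 + £14,250 = £170,430
Attorney fees: 30% of £170,430 = £51,129
Total award: £170,430 + £51,129 = £221,559

£221,559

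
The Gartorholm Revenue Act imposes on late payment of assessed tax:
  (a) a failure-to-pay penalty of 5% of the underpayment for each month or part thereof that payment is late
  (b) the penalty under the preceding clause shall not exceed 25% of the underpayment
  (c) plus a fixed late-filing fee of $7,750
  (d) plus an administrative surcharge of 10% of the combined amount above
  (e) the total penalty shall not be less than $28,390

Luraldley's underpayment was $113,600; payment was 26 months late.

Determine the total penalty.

Penalty: $39,765

Accrued rate: 5% × 26 = 130%, capped at 25% → 25%
Failure-to-pay penalty: 25% of $113,600 = $28,400
Penalty before surcharge: $28,400 + $7,750 = $36,150
Administrative surcharge: 10% of $36,150 = $3,615
Total penalty: $36,150 + $3,615 = $39,765
Minimum $28,390: $39,765 meets the minimum, no increase.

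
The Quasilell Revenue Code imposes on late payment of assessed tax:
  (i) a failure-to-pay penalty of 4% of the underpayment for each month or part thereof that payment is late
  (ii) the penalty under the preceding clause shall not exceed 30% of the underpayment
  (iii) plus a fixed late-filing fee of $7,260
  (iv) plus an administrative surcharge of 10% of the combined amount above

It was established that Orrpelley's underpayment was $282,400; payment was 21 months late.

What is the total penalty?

Accrued rate: 4% × 21 = 84%, capped at 30% → 30%
Failure-to-pay penalty: 30% of $282,400 = $84,720
Penalty before surcharge: $84,720 + $7,260 = $91,980
Administrative surcharge: 10% of $91,980 = $9,198
Total penalty: $91,980 + $9,198 = $101,178

$101,178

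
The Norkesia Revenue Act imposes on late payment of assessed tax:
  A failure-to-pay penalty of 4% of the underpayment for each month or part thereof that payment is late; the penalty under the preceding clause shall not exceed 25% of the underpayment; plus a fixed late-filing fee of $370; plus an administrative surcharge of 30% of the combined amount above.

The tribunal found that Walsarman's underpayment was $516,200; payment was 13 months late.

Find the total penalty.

Accrued rate: 4% × 13 = 52%, capped at 25% → 25%
Failure-to-pay penalty: 25% of $516,200 = $129,050
Penalty before surcharge: $129,050 + $370 = $129,420
Administrative surcharge: 30% of $129,420 = $38,826
Total penalty: $129,420 + $38,826 = $168,246

Penalty: $168,246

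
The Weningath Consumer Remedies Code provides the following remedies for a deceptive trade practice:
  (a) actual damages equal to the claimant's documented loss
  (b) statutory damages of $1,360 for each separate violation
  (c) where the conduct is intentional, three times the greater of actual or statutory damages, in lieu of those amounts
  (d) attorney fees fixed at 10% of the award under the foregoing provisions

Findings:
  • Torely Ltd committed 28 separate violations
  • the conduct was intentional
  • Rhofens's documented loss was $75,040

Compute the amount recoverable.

$247,632

Statutory damages: 28 × $1,360 = $38,080
Greater of actual damages ($75,040) or statutory damages ($38,080): $75,040
Trebled: 3 × $75,040 = $225,120
Attorney fees: 10% of $225,120 = $22,512
Total recovery: $225,120 + $22,512 = $247,632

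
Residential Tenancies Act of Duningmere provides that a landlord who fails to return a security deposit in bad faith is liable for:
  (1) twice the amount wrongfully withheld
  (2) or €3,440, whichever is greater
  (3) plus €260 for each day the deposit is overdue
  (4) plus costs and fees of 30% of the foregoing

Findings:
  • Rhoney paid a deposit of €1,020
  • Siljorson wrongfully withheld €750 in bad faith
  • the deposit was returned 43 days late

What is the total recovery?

Recovery: €19,006

Doubled: 2 × €750 = €1,500
Minimum €3,440: €1,500 is below the minimum → €3,440
Late-return penalty: 43 × €260 = €11,180
Damages plus late penalty: €3,440 + €11,180 = €14,620
Costs and fees: 30% of €14,620 = €4,386
Total recovery: €14,620 + €4,386 = €19,006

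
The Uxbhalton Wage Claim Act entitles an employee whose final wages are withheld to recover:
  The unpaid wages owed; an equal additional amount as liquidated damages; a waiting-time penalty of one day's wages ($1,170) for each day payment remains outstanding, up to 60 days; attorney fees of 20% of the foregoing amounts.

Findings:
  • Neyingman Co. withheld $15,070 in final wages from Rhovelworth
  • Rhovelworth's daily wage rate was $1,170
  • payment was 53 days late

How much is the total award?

Liquidated damages (equal amount): $15,070
Penalty days: min(53, 60) = 53
Waiting-time penalty: 53 × $1,170 = $62,010
Subtotal: $15,070 + $15,070 + $62,010 = $92,150
Attorney fees: 20% of $92,150 = $18,430
Total award: $92,150 + $18,430 = $110,580

$110,580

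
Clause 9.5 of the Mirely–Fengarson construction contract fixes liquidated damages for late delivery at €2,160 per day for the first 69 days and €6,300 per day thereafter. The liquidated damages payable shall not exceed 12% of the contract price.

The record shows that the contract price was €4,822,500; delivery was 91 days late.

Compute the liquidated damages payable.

First 69 days: 69 × €2,160 = €149,040
Remaining days: (91 − 69) × €6,300 = €138,600
Accrued per-day damages: €149,040 + €138,600 = €287,640
Cap: 12% of €4,822,500 = €578,700
Cap at €578,700: €287,640 is within the cap, no reduction.

Liquidated damages: €287,640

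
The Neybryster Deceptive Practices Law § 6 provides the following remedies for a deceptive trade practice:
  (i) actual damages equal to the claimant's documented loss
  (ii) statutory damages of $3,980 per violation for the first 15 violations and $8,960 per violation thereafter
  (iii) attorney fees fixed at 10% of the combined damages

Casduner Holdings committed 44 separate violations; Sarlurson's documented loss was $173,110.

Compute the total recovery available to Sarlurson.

First 15 violations: 15 × $3,980 = $59,700
Remaining violations: (44 − 15) × $8,960 = $259,840
Statutory damages: $59,700 + $259,840 = $319,540
Combined damages: $173,110 + $319,540 = $492,650
Attorney fees: 10% of $492,650 = $49,265
Total recovery: $492,650 + $49,265 = $541,915

$541,915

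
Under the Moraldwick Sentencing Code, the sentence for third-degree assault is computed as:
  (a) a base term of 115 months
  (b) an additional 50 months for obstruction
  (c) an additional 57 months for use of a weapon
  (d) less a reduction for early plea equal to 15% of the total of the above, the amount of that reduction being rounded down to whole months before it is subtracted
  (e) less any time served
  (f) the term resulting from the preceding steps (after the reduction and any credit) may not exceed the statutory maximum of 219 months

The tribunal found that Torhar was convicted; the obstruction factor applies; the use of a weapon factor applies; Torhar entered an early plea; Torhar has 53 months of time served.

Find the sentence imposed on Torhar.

Obstruction enhancement: +50 months
Use of a weapon enhancement: +57 months
Adjusted term: 115 months + 50 months + 57 months = 222 months
Early plea reduction: 15% of 222 months = 33 months (rounded down)
After reduction: 222 − 33 = 189 months
Less time served: 189 months − 53 months = 136 months
Cap at 219 months: 136 months is within the cap, no reduction.

Sentence: 136 months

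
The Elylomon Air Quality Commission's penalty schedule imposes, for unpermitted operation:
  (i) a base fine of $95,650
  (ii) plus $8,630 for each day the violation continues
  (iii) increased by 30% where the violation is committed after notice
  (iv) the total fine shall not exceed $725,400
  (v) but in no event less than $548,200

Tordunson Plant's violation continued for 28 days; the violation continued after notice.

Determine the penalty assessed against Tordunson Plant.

Per-day component: 28 × $8,630 = $241,640
Base plus per-day: $95,650 + $241,640 = $337,290
Enhancement: 30% of $337,290 = $101,187
Enhanced fine: $337,290 + $101,187 = $438,477
Cap at $725,400: $438,477 is within the cap, no reduction.
Minimum $548,200: $438,477 is below the minimum → $548,200

Civil penalty: $548,200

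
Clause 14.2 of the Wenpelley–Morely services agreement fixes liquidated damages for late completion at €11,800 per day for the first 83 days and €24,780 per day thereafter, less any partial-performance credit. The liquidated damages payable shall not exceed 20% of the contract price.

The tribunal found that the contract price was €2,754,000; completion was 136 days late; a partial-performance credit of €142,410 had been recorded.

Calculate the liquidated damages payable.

First 83 days: 83 × €11,800 = €979,400
Remaining days: (136 − 83) × €24,780 = €1,313,340
Accrued per-day damages: €979,400 + €1,313,340 = €2,292,740
Less partial-performance credit: €2,292,740 − €142,410 = €2,150,330
Cap: 20% of €2,754,000 = €550,800
Cap at €550,800: €2,150,330 exceeds the cap → €550,800

€550,800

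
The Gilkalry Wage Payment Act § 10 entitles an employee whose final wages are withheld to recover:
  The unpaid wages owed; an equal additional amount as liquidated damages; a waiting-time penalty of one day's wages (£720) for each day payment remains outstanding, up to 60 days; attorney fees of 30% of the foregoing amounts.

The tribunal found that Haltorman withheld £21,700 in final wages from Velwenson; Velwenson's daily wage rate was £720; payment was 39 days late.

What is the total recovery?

Liquidated damages (equal amount): £21,700
Penalty days: min(39, 60) = 39
Waiting-time penalty: 39 × £720 = £28,080
Subtotal: £21,700 + £21,700 + £28,080 = £71,480
Attorney fees: 30% of £71,480 = £21,444
Total award: £71,480 + £21,444 = £92,924

Total award: £92,924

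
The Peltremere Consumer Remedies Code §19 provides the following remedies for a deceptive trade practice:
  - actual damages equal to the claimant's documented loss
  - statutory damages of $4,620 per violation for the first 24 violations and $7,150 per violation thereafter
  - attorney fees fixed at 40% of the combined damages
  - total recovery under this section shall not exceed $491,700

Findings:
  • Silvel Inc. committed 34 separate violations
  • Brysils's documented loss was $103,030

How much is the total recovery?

$399,574

First 24 violations: 24 × $4,620 = $110,880
Remaining violations: (34 − 24) × $7,150 = $71,500
Statutory damages: $110,880 + $71,500 = $182,380
Combined damages: $103,030 + $182,380 = $285,410
Attorney fees: 40% of $285,410 = $114,164
Total before cap: $285,410 + $114,164 = $399,574
Cap at $491,700: $399,574 is within the cap, no reduction.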